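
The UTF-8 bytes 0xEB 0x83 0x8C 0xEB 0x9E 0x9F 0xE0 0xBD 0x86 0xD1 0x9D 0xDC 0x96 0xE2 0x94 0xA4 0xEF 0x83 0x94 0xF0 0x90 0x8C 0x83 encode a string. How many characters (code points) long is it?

Byte at offset 0: 0xEB = 11101011 → 3-byte char (#1). Advance 3.
Byte at offset 3: 0xEB = 11101011 → 3-byte char (#2). Advance 3.
Byte at offset 6: 0xE0 = 11100000 → 3-byte char (#3). Advance 3.
Byte at offset 9: 0xD1 = 11010001 → 2-byte char (#4). Advance 2.
Byte at offset 11: 0xDC = 11011100 → 2-byte char (#5). Advance 2.
Byte at offset 13: 0xE2 = 11100010 → 3-byte char (#6). Advance 3.
Byte at offset 16: 0xEF = 11101111 → 3-byte char (#7). Advance 3.
Byte at offset 19: 0xF0 = 11110000 → 4-byte char (#8). Advance 4.
Reached end at offset 23 after 8 code points.

8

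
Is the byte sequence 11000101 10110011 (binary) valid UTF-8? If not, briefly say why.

valid

Leading byte 0xC5 = 11000101 → 2-byte form.
Continuation bytes 0xB3=10110011 all match 10xxxxxx.
Decoded value 0x173 is ≥ 0x80 (shortest form) and not a surrogate.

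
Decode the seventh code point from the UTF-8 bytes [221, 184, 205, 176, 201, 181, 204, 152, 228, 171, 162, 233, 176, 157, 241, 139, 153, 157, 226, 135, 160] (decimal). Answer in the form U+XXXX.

Offset 0: leading byte 0xDD = 11011101 → 2-byte char #1 = DD B8.
Offset 2: leading byte 0xCD = 11001101 → 2-byte char #2 = CD B0.
Offset 4: leading byte 0xC9 = 11001001 → 2-byte char #3 = C9 B5.
Offset 6: leading byte 0xCC = 11001100 → 2-byte char #4 = CC 98.
Offset 8: leading byte 0xE4 = 11100100 → 3-byte char #5 = E4 AB A2.
Offset 11: leading byte 0xE9 = 11101001 → 3-byte char #6 = E9 B0 9D.
Offset 14: leading byte 0xF1 = 11110001 → 4-byte char #7 = F1 8B 99 9D.
Leading byte 0xF1 = 11110001 matches 11110xxx → 4-byte sequence.
Byte 1: 0xF1 = 11110001, payload 001 (3 bits).
Byte 2: 0x8B = 10001011 (10xxxxxx ✓), payload 001011.
Byte 3: 0x99 = 10011001 (10xxxxxx ✓), payload 011001.
Byte 4: 0x9D = 10011101 (10xxxxxx ✓), payload 011101.
Concatenate: 001001011011001011101 = 0x4B65D (21 bits → U+4B65D).

U+4B65D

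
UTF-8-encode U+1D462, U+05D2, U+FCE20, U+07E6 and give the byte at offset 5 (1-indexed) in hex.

0xD7

1-indexed offset 5 is 0-indexed offset 4.
U+1D462 → 4-byte form F0 9D 91 A2 at offsets 0–3.
U+05D2 → 2-byte form D7 92 at offsets 4–5.
Offset 4 falls in char 2's range; it's byte 1 of D7 92 = 0xD7.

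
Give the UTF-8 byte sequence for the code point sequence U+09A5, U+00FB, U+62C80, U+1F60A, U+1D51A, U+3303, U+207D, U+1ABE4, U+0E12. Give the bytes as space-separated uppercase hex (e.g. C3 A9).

U+09A5: 3-byte form → E0 A6 A5.
U+00FB: 2-byte form → C3 BB.
U+62C80: 4-byte form → F1 A2 B2 80.
U+1F60A: 4-byte form → F0 9F 98 8A.
U+1D51A: 4-byte form → F0 9D 94 9A.
U+3303: 3-byte form → E3 8C 83.
U+207D: 3-byte form → E2 81 BD.
U+1ABE4: 4-byte form → F0 9A AF A4.
U+0E12: 3-byte form → E0 B8 92.
Concatenated (30 bytes): E0 A6 A5 C3 BB F1 A2 B2 80 F0 9F 98 8A F0 9D 94 9A E3 8C 83 E2 81 BD F0 9A AF A4 E0 B8 92.

E0 A6 A5 C3 BB F1 A2 B2 80 F0 9F 98 8A F0 9D 94 9A E3 8C 83 E2 81 BD F0 9A AF A4 E0 B8 92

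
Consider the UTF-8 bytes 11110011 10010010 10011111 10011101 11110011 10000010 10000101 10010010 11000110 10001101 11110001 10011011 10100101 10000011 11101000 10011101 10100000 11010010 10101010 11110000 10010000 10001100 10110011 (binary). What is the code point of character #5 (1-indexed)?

U+8760

Offset 0: leading byte 0xF3 = 11110011 → 4-byte char #1 = F3 92 9F 9D.
Offset 4: leading byte 0xF3 = 11110011 → 4-byte char #2 = F3 82 85 92.
Offset 8: leading byte 0xC6 = 11000110 → 2-byte char #3 = C6 8D.
Offset 10: leading byte 0xF1 = 11110001 → 4-byte char #4 = F1 9B A5 83.
Offset 14: leading byte 0xE8 = 11101000 → 3-byte char #5 = E8 9D A0.
Leading byte 0xE8 = 11101000 matches 1110xxxx → 3-byte sequence.
Byte 1: 0xE8 = 11101000, payload 1000 (4 bits).
Byte 2: 0x9D = 10011101 (10xxxxxx ✓), payload 011101.
Byte 3: 0xA0 = 10100000 (10xxxxxx ✓), payload 100000.
Concatenate: 1000011101100000 = 0x8760 (16 bits → U+8760).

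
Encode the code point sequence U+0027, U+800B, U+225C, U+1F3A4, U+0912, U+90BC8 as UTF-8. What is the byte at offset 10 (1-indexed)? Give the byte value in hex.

1-indexed offset 10 is 0-indexed offset 9.
U+0027 → 1-byte form 27 at offsets 0–0.
U+800B → 3-byte form E8 80 8B at offsets 1–3.
U+225C → 3-byte form E2 89 9C at offsets 4–6.
U+1F3A4 → 4-byte form F0 9F 8E A4 at offsets 7–10.
Offset 9 falls in char 4's range; it's byte 3 of F0 9F 8E A4 = 0x8E.

0x8E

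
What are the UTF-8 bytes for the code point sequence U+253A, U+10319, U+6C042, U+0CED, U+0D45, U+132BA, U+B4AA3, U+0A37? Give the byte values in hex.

U+253A: 3-byte form → E2 94 BA.
U+10319: 4-byte form → F0 90 8C 99.
U+6C042: 4-byte form → F1 AC 81 82.
U+0CED: 3-byte form → E0 B3 AD.
U+0D45: 3-byte form → E0 B5 85.
U+132BA: 4-byte form → F0 93 8A BA.
U+B4AA3: 4-byte form → F2 B4 AA A3.
U+0A37: 3-byte form → E0 A8 B7.
Concatenated (28 bytes): E2 94 BA F0 90 8C 99 F1 AC 81 82 E0 B3 AD E0 B5 85 F0 93 8A BA F2 B4 AA A3 E0 A8 B7.

E2 94 BA F0 90 8C 99 F1 AC 81 82 E0 B3 AD E0 B5 85 F0 93 8A BA F2 B4 AA A3 E0 A8 B7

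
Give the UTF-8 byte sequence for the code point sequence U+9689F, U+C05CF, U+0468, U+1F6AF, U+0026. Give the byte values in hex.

U+9689F: 4-byte form → F2 96 A2 9F.
U+C05CF: 4-byte form → F3 80 97 8F.
U+0468: 2-byte form → D1 A8.
U+1F6AF: 4-byte form → F0 9F 9A AF.
U+0026: 1-byte form → 26.
Concatenated (15 bytes): F2 96 A2 9F F3 80 97 8F D1 A8 F0 9F 9A AF 26.

F2 96 A2 9F F3 80 97 8F D1 A8 F0 9F 9A AF 26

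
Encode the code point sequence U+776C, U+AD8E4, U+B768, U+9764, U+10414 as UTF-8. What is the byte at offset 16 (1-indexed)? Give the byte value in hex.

0x90

1-indexed offset 16 is 0-indexed offset 15.
U+776C → 3-byte form E7 9D AC at offsets 0–2.
U+AD8E4 → 4-byte form F2 AD A3 A4 at offsets 3–6.
U+B768 → 3-byte form EB 9D A8 at offsets 7–9.
U+9764 → 3-byte form E9 9D A4 at offsets 10–12.
U+10414 → 4-byte form F0 90 90 94 at offsets 13–16.
Offset 15 falls in char 5's range; it's byte 3 of F0 90 90 94 = 0x90.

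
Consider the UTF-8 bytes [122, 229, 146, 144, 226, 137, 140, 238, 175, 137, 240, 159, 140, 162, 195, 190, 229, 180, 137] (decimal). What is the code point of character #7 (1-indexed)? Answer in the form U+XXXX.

U+5D09

Offset 0: leading byte 0x7A = 01111010 → 1-byte char #1 = 7A.
Offset 1: leading byte 0xE5 = 11100101 → 3-byte char #2 = E5 92 90.
Offset 4: leading byte 0xE2 = 11100010 → 3-byte char #3 = E2 89 8C.
Offset 7: leading byte 0xEE = 11101110 → 3-byte char #4 = EE AF 89.
Offset 10: leading byte 0xF0 = 11110000 → 4-byte char #5 = F0 9F 8C A2.
Offset 14: leading byte 0xC3 = 11000011 → 2-byte char #6 = C3 BE.
Offset 16: leading byte 0xE5 = 11100101 → 3-byte char #7 = E5 B4 89.
Leading byte 0xE5 = 11100101 matches 1110xxxx → 3-byte sequence.
Byte 1: 0xE5 = 11100101, payload 0101 (4 bits).
Byte 2: 0xB4 = 10110100 (10xxxxxx ✓), payload 110100.
Byte 3: 0x89 = 10001001 (10xxxxxx ✓), payload 001001.
Concatenate: 0101110100001001 = 0x5D09 (16 bits → U+5D09).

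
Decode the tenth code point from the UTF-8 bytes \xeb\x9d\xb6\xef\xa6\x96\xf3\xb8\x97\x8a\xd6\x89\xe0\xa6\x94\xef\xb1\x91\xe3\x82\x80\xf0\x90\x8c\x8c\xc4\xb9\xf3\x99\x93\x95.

Offset 0: leading byte 0xEB = 11101011 → 3-byte char #1 = EB 9D B6.
Offset 3: leading byte 0xEF = 11101111 → 3-byte char #2 = EF A6 96.
Offset 6: leading byte 0xF3 = 11110011 → 4-byte char #3 = F3 B8 97 8A.
Offset 10: leading byte 0xD6 = 11010110 → 2-byte char #4 = D6 89.
Offset 12: leading byte 0xE0 = 11100000 → 3-byte char #5 = E0 A6 94.
Offset 15: leading byte 0xEF = 11101111 → 3-byte char #6 = EF B1 91.
Offset 18: leading byte 0xE3 = 11100011 → 3-byte char #7 = E3 82 80.
Offset 21: leading byte 0xF0 = 11110000 → 4-byte char #8 = F0 90 8C 8C.
Offset 25: leading byte 0xC4 = 11000100 → 2-byte char #9 = C4 B9.
Offset 27: leading byte 0xF3 = 11110011 → 4-byte char #10 = F3 99 93 95.
Leading byte 0xF3 = 11110011 matches 11110xxx → 4-byte sequence.
Byte 1: 0xF3 = 11110011, payload 011 (3 bits).
Byte 2: 0x99 = 10011001 (10xxxxxx ✓), payload 011001.
Byte 3: 0x93 = 10010011 (10xxxxxx ✓), payload 010011.
Byte 4: 0x95 = 10010101 (10xxxxxx ✓), payload 010101.
Concatenate: 011011001010011010101 = 0xD94D5 (21 bits → U+D94D5).

U+D94D5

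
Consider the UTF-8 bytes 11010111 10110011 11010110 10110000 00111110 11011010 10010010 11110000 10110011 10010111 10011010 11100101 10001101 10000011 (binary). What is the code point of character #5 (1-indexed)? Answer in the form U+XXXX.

U+335DA

Offset 0: leading byte 0xD7 = 11010111 → 2-byte char #1 = D7 B3.
Offset 2: leading byte 0xD6 = 11010110 → 2-byte char #2 = D6 B0.
Offset 4: leading byte 0x3E = 00111110 → 1-byte char #3 = 3E.
Offset 5: leading byte 0xDA = 11011010 → 2-byte char #4 = DA 92.
Offset 7: leading byte 0xF0 = 11110000 → 4-byte char #5 = F0 B3 97 9A.
Leading byte 0xF0 = 11110000 matches 11110xxx → 4-byte sequence.
Byte 1: 0xF0 = 11110000, payload 000 (3 bits).
Byte 2: 0xB3 = 10110011 (10xxxxxx ✓), payload 110011.
Byte 3: 0x97 = 10010111 (10xxxxxx ✓), payload 010111.
Byte 4: 0x9A = 10011010 (10xxxxxx ✓), payload 011010.
Concatenate: 000110011010111011010 = 0x335DA (21 bits → U+335DA).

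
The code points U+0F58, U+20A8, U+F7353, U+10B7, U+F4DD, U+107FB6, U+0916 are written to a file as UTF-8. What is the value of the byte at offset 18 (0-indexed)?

U+0F58 → 3-byte form E0 BD 98 at offsets 0–2.
U+20A8 → 3-byte form E2 82 A8 at offsets 3–5.
U+F7353 → 4-byte form F3 B7 8D 93 at offsets 6–9.
U+10B7 → 3-byte form E1 82 B7 at offsets 10–12.
U+F4DD → 3-byte form EF 93 9D at offsets 13–15.
U+107FB6 → 4-byte form F4 87 BE B6 at offsets 16–19.
Offset 18 falls in char 6's range; it's byte 3 of F4 87 BE B6 = 0xBE.

0xBE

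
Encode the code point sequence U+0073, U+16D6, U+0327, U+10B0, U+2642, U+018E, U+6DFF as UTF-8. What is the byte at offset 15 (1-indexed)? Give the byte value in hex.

1-indexed offset 15 is 0-indexed offset 14.
U+0073 → 1-byte form 73 at offsets 0–0.
U+16D6 → 3-byte form E1 9B 96 at offsets 1–3.
U+0327 → 2-byte form CC A7 at offsets 4–5.
U+10B0 → 3-byte form E1 82 B0 at offsets 6–8.
U+2642 → 3-byte form E2 99 82 at offsets 9–11.
U+018E → 2-byte form C6 8E at offsets 12–13.
U+6DFF → 3-byte form E6 B7 BF at offsets 14–16.
Offset 14 falls in char 7's range; it's byte 1 of E6 B7 BF = 0xE6.

0xE6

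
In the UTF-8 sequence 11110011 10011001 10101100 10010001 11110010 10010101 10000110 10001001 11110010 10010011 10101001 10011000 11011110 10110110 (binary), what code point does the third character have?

Offset 0: leading byte 0xF3 = 11110011 → 4-byte char #1 = F3 99 AC 91.
Offset 4: leading byte 0xF2 = 11110010 → 4-byte char #2 = F2 95 86 89.
Offset 8: leading byte 0xF2 = 11110010 → 4-byte char #3 = F2 93 A9 98.
Leading byte 0xF2 = 11110010 matches 11110xxx → 4-byte sequence.
Byte 1: 0xF2 = 11110010, payload 010 (3 bits).
Byte 2: 0x93 = 10010011 (10xxxxxx ✓), payload 010011.
Byte 3: 0xA9 = 10101001 (10xxxxxx ✓), payload 101001.
Byte 4: 0x98 = 10011000 (10xxxxxx ✓), payload 011000.
Concatenate: 010010011101001011000 = 0x93A58 (21 bits → U+93A58).

U+93A58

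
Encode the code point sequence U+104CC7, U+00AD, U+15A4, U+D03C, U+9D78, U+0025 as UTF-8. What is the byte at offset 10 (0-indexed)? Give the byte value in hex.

0x80

U+104CC7 → 4-byte form F4 84 B3 87 at offsets 0–3.
U+00AD → 2-byte form C2 AD at offsets 4–5.
U+15A4 → 3-byte form E1 96 A4 at offsets 6–8.
U+D03C → 3-byte form ED 80 BC at offsets 9–11.
Offset 10 falls in char 4's range; it's byte 2 of ED 80 BC = 0x80.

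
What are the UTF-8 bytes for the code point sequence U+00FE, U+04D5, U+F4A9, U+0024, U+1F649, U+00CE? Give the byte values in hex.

C3 BE D3 95 EF 92 A9 24 F0 9F 99 89 C3 8E

U+00FE: 2-byte form → C3 BE.
U+04D5: 2-byte form → D3 95.
U+F4A9: 3-byte form → EF 92 A9.
U+0024: 1-byte form → 24.
U+1F649: 4-byte form → F0 9F 99 89.
U+00CE: 2-byte form → C3 8E.
Concatenated (14 bytes): C3 BE D3 95 EF 92 A9 24 F0 9F 99 89 C3 8E.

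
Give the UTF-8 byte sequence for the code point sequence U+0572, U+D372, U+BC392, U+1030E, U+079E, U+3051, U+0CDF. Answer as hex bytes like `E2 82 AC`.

D5 B2 ED 8D B2 F2 BC 8E 92 F0 90 8C 8E DE 9E E3 81 91 E0 B3 9F

U+0572: 2-byte form → D5 B2.
U+D372: 3-byte form → ED 8D B2.
U+BC392: 4-byte form → F2 BC 8E 92.
U+1030E: 4-byte form → F0 90 8C 8E.
U+079E: 2-byte form → DE 9E.
U+3051: 3-byte form → E3 81 91.
U+0CDF: 3-byte form → E0 B3 9F.
Concatenated (21 bytes): D5 B2 ED 8D B2 F2 BC 8E 92 F0 90 8C 8E DE 9E E3 81 91 E0 B3 9F.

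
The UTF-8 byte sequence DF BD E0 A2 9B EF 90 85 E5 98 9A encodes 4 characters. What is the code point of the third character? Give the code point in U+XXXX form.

U+F405

Offset 0: leading byte 0xDF = 11011111 → 2-byte char #1 = DF BD.
Offset 2: leading byte 0xE0 = 11100000 → 3-byte char #2 = E0 A2 9B.
Offset 5: leading byte 0xEF = 11101111 → 3-byte char #3 = EF 90 85.
Leading byte 0xEF = 11101111 matches 1110xxxx → 3-byte sequence.
Byte 1: 0xEF = 11101111, payload 1111 (4 bits).
Byte 2: 0x90 = 10010000 (10xxxxxx ✓), payload 010000.
Byte 3: 0x85 = 10000101 (10xxxxxx ✓), payload 000101.
Concatenate: 1111010000000101 = 0xF405 (16 bits → U+F405).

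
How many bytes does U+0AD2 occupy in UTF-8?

U+0AD2 = 0xAD2. UTF-8 uses 1 byte below 0x80, 2 below 0x800, 3 below 0x10000, 4 up to 0x10FFFF. 0xAD2 is in U+0800–U+FFFF → 3 bytes.

3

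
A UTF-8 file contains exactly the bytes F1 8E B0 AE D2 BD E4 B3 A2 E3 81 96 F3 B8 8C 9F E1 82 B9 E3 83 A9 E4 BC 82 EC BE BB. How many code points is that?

9

Byte at offset 0: 0xF1 = 11110001 → 4-byte char (#1). Advance 4.
Byte at offset 4: 0xD2 = 11010010 → 2-byte char (#2). Advance 2.
Byte at offset 6: 0xE4 = 11100100 → 3-byte char (#3). Advance 3.
Byte at offset 9: 0xE3 = 11100011 → 3-byte char (#4). Advance 3.
Byte at offset 12: 0xF3 = 11110011 → 4-byte char (#5). Advance 4.
Byte at offset 16: 0xE1 = 11100001 → 3-byte char (#6). Advance 3.
Byte at offset 19: 0xE3 = 11100011 → 3-byte char (#7). Advance 3.
Byte at offset 22: 0xE4 = 11100100 → 3-byte char (#8). Advance 3.
Byte at offset 25: 0xEC = 11101100 → 3-byte char (#9). Advance 3.
Reached end at offset 28 after 9 code points.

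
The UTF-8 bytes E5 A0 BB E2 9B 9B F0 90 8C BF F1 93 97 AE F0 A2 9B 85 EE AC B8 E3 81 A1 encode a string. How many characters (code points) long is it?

7

Byte at offset 0: 0xE5 = 11100101 → 3-byte char (#1). Advance 3.
Byte at offset 3: 0xE2 = 11100010 → 3-byte char (#2). Advance 3.
Byte at offset 6: 0xF0 = 11110000 → 4-byte char (#3). Advance 4.
Byte at offset 10: 0xF1 = 11110001 → 4-byte char (#4). Advance 4.
Byte at offset 14: 0xF0 = 11110000 → 4-byte char (#5). Advance 4.
Byte at offset 18: 0xEE = 11101110 → 3-byte char (#6). Advance 3.
Byte at offset 21: 0xE3 = 11100011 → 3-byte char (#7). Advance 3.
Reached end at offset 24 after 7 code points.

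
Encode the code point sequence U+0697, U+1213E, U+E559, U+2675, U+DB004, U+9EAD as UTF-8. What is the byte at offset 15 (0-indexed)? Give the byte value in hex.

0x84

U+0697 → 2-byte form DA 97 at offsets 0–1.
U+1213E → 4-byte form F0 92 84 BE at offsets 2–5.
U+E559 → 3-byte form EE 95 99 at offsets 6–8.
U+2675 → 3-byte form E2 99 B5 at offsets 9–11.
U+DB004 → 4-byte form F3 9B 80 84 at offsets 12–15.
Offset 15 falls in char 5's range; it's byte 4 of F3 9B 80 84 = 0x84.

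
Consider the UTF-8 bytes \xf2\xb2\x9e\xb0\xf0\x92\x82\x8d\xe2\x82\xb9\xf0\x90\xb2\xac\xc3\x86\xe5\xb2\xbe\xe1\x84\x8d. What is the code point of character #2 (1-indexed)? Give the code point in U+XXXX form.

U+1208D

Offset 0: leading byte 0xF2 = 11110010 → 4-byte char #1 = F2 B2 9E B0.
Offset 4: leading byte 0xF0 = 11110000 → 4-byte char #2 = F0 92 82 8D.
Leading byte 0xF0 = 11110000 matches 11110xxx → 4-byte sequence.
Byte 1: 0xF0 = 11110000, payload 000 (3 bits).
Byte 2: 0x92 = 10010010 (10xxxxxx ✓), payload 010010.
Byte 3: 0x82 = 10000010 (10xxxxxx ✓), payload 000010.
Byte 4: 0x8D = 10001101 (10xxxxxx ✓), payload 001101.
Concatenate: 000010010000010001101 = 0x1208D (21 bits → U+1208D).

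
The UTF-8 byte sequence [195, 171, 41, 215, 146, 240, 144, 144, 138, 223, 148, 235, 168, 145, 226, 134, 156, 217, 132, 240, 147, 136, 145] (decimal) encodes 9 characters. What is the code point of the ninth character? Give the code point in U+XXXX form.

Offset 0: leading byte 0xC3 = 11000011 → 2-byte char #1 = C3 AB.
Offset 2: leading byte 0x29 = 00101001 → 1-byte char #2 = 29.
Offset 3: leading byte 0xD7 = 11010111 → 2-byte char #3 = D7 92.
Offset 5: leading byte 0xF0 = 11110000 → 4-byte char #4 = F0 90 90 8A.
Offset 9: leading byte 0xDF = 11011111 → 2-byte char #5 = DF 94.
Offset 11: leading byte 0xEB = 11101011 → 3-byte char #6 = EB A8 91.
Offset 14: leading byte 0xE2 = 11100010 → 3-byte char #7 = E2 86 9C.
Offset 17: leading byte 0xD9 = 11011001 → 2-byte char #8 = D9 84.
Offset 19: leading byte 0xF0 = 11110000 → 4-byte char #9 = F0 93 88 91.
Leading byte 0xF0 = 11110000 matches 11110xxx → 4-byte sequence.
Byte 1: 0xF0 = 11110000, payload 000 (3 bits).
Byte 2: 0x93 = 10010011 (10xxxxxx ✓), payload 010011.
Byte 3: 0x88 = 10001000 (10xxxxxx ✓), payload 001000.
Byte 4: 0x91 = 10010001 (10xxxxxx ✓), payload 010001.
Concatenate: 000010011001000010001 = 0x13211 (21 bits → U+13211).

U+13211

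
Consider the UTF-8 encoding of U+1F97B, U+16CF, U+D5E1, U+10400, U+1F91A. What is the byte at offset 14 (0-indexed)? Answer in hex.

U+1F97B → 4-byte form F0 9F A5 BB at offsets 0–3.
U+16CF → 3-byte form E1 9B 8F at offsets 4–6.
U+D5E1 → 3-byte form ED 97 A1 at offsets 7–9.
U+10400 → 4-byte form F0 90 90 80 at offsets 10–13.
U+1F91A → 4-byte form F0 9F A4 9A at offsets 14–17.
Offset 14 falls in char 5's range; it's byte 1 of F0 9F A4 9A = 0xF0.

0xF0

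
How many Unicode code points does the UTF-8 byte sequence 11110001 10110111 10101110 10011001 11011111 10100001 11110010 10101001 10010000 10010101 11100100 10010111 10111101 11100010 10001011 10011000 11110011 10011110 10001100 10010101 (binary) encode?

Byte at offset 0: 0xF1 = 11110001 → 4-byte char (#1). Advance 4.
Byte at offset 4: 0xDF = 11011111 → 2-byte char (#2). Advance 2.
Byte at offset 6: 0xF2 = 11110010 → 4-byte char (#3). Advance 4.
Byte at offset 10: 0xE4 = 11100100 → 3-byte char (#4). Advance 3.
Byte at offset 13: 0xE2 = 11100010 → 3-byte char (#5). Advance 3.
Byte at offset 16: 0xF3 = 11110011 → 4-byte char (#6). Advance 4.
Reached end at offset 20 after 6 code points.

6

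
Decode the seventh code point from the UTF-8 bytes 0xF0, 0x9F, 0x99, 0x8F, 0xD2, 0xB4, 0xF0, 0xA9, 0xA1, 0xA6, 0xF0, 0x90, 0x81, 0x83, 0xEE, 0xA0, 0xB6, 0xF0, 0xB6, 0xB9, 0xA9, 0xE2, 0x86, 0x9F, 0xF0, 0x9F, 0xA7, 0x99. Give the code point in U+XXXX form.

Offset 0: leading byte 0xF0 = 11110000 → 4-byte char #1 = F0 9F 99 8F.
Offset 4: leading byte 0xD2 = 11010010 → 2-byte char #2 = D2 B4.
Offset 6: leading byte 0xF0 = 11110000 → 4-byte char #3 = F0 A9 A1 A6.
Offset 10: leading byte 0xF0 = 11110000 → 4-byte char #4 = F0 90 81 83.
Offset 14: leading byte 0xEE = 11101110 → 3-byte char #5 = EE A0 B6.
Offset 17: leading byte 0xF0 = 11110000 → 4-byte char #6 = F0 B6 B9 A9.
Offset 21: leading byte 0xE2 = 11100010 → 3-byte char #7 = E2 86 9F.
Leading byte 0xE2 = 11100010 matches 1110xxxx → 3-byte sequence.
Byte 1: 0xE2 = 11100010, payload 0010 (4 bits).
Byte 2: 0x86 = 10000110 (10xxxxxx ✓), payload 000110.
Byte 3: 0x9F = 10011111 (10xxxxxx ✓), payload 011111.
Concatenate: 0010000110011111 = 0x219F (16 bits → U+219F).

U+219F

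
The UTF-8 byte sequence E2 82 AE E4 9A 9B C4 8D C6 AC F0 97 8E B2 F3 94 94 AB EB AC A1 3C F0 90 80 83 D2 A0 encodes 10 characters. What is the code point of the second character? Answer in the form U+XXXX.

Offset 0: leading byte 0xE2 = 11100010 → 3-byte char #1 = E2 82 AE.
Offset 3: leading byte 0xE4 = 11100100 → 3-byte char #2 = E4 9A 9B.
Leading byte 0xE4 = 11100100 matches 1110xxxx → 3-byte sequence.
Byte 1: 0xE4 = 11100100, payload 0100 (4 bits).
Byte 2: 0x9A = 10011010 (10xxxxxx ✓), payload 011010.
Byte 3: 0x9B = 10011011 (10xxxxxx ✓), payload 011011.
Concatenate: 0100011010011011 = 0x469B (16 bits → U+469B).

U+469B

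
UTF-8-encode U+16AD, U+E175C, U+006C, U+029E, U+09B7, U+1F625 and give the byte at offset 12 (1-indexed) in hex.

1-indexed offset 12 is 0-indexed offset 11.
U+16AD → 3-byte form E1 9A AD at offsets 0–2.
U+E175C → 4-byte form F3 A1 9D 9C at offsets 3–6.
U+006C → 1-byte form 6C at offsets 7–7.
U+029E → 2-byte form CA 9E at offsets 8–9.
U+09B7 → 3-byte form E0 A6 B7 at offsets 10–12.
Offset 11 falls in char 5's range; it's byte 2 of E0 A6 B7 = 0xA6.

0xA6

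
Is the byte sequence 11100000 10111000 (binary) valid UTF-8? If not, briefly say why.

invalid (sequence truncated)

Leading byte 0xE0 = 11100000 → 3-byte form, but only 2 bytes are present.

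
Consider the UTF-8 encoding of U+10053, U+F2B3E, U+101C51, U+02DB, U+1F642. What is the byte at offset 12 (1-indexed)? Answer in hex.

1-indexed offset 12 is 0-indexed offset 11.
U+10053 → 4-byte form F0 90 81 93 at offsets 0–3.
U+F2B3E → 4-byte form F3 B2 AC BE at offsets 4–7.
U+101C51 → 4-byte form F4 81 B1 91 at offsets 8–11.
Offset 11 falls in char 3's range; it's byte 4 of F4 81 B1 91 = 0x91.

0x91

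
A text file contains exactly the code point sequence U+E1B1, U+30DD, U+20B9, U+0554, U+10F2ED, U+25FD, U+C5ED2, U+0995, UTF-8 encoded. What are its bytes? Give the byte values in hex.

EE 86 B1 E3 83 9D E2 82 B9 D5 94 F4 8F 8B AD E2 97 BD F3 85 BB 92 E0 A6 95

U+E1B1: 3-byte form → EE 86 B1.
U+30DD: 3-byte form → E3 83 9D.
U+20B9: 3-byte form → E2 82 B9.
U+0554: 2-byte form → D5 94.
U+10F2ED: 4-byte form → F4 8F 8B AD.
U+25FD: 3-byte form → E2 97 BD.
U+C5ED2: 4-byte form → F3 85 BB 92.
U+0995: 3-byte form → E0 A6 95.
Concatenated (25 bytes): EE 86 B1 E3 83 9D E2 82 B9 D5 94 F4 8F 8B AD E2 97 BD F3 85 BB 92 E0 A6 95.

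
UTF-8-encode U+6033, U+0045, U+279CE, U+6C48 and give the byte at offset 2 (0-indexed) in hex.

0xB3

U+6033 → 3-byte form E6 80 B3 at offsets 0–2.
Offset 2 falls in char 1's range; it's byte 3 of E6 80 B3 = 0xB3.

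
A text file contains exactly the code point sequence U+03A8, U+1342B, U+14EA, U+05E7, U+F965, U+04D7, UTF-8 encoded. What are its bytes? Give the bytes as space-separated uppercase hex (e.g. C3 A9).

CE A8 F0 93 90 AB E1 93 AA D7 A7 EF A5 A5 D3 97

U+03A8: 2-byte form → CE A8.
U+1342B: 4-byte form → F0 93 90 AB.
U+14EA: 3-byte form → E1 93 AA.
U+05E7: 2-byte form → D7 A7.
U+F965: 3-byte form → EF A5 A5.
U+04D7: 2-byte form → D3 97.
Concatenated (16 bytes): CE A8 F0 93 90 AB E1 93 AA D7 A7 EF A5 A5 D3 97.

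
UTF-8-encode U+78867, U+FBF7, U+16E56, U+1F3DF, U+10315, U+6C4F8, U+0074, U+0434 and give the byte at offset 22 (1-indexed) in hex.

0x93

1-indexed offset 22 is 0-indexed offset 21.
U+78867 → 4-byte form F1 B8 A1 A7 at offsets 0–3.
U+FBF7 → 3-byte form EF AF B7 at offsets 4–6.
U+16E56 → 4-byte form F0 96 B9 96 at offsets 7–10.
U+1F3DF → 4-byte form F0 9F 8F 9F at offsets 11–14.
U+10315 → 4-byte form F0 90 8C 95 at offsets 15–18.
U+6C4F8 → 4-byte form F1 AC 93 B8 at offsets 19–22.
Offset 21 falls in char 6's range; it's byte 3 of F1 AC 93 B8 = 0x93.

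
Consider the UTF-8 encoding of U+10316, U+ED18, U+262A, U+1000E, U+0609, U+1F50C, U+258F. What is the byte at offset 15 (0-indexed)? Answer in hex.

U+10316 → 4-byte form F0 90 8C 96 at offsets 0–3.
U+ED18 → 3-byte form EE B4 98 at offsets 4–6.
U+262A → 3-byte form E2 98 AA at offsets 7–9.
U+1000E → 4-byte form F0 90 80 8E at offsets 10–13.
U+0609 → 2-byte form D8 89 at offsets 14–15.
Offset 15 falls in char 5's range; it's byte 2 of D8 89 = 0x89.

0x89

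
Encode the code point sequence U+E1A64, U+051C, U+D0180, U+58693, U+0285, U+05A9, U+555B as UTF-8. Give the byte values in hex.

U+E1A64: 4-byte form → F3 A1 A9 A4.
U+051C: 2-byte form → D4 9C.
U+D0180: 4-byte form → F3 90 86 80.
U+58693: 4-byte form → F1 98 9A 93.
U+0285: 2-byte form → CA 85.
U+05A9: 2-byte form → D6 A9.
U+555B: 3-byte form → E5 95 9B.
Concatenated (21 bytes): F3 A1 A9 A4 D4 9C F3 90 86 80 F1 98 9A 93 CA 85 D6 A9 E5 95 9B.

F3 A1 A9 A4 D4 9C F3 90 86 80 F1 98 9A 93 CA 85 D6 A9 E5 95 9B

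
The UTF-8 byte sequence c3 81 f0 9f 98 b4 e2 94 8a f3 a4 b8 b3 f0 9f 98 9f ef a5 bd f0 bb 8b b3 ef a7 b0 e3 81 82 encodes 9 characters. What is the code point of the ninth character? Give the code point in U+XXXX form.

U+3042

Offset 0: leading byte 0xC3 = 11000011 → 2-byte char #1 = C3 81.
Offset 2: leading byte 0xF0 = 11110000 → 4-byte char #2 = F0 9F 98 B4.
Offset 6: leading byte 0xE2 = 11100010 → 3-byte char #3 = E2 94 8A.
Offset 9: leading byte 0xF3 = 11110011 → 4-byte char #4 = F3 A4 B8 B3.
Offset 13: leading byte 0xF0 = 11110000 → 4-byte char #5 = F0 9F 98 9F.
Offset 17: leading byte 0xEF = 11101111 → 3-byte char #6 = EF A5 BD.
Offset 20: leading byte 0xF0 = 11110000 → 4-byte char #7 = F0 BB 8B B3.
Offset 24: leading byte 0xEF = 11101111 → 3-byte char #8 = EF A7 B0.
Offset 27: leading byte 0xE3 = 11100011 → 3-byte char #9 = E3 81 82.
Leading byte 0xE3 = 11100011 matches 1110xxxx → 3-byte sequence.
Byte 1: 0xE3 = 11100011, payload 0011 (4 bits).
Byte 2: 0x81 = 10000001 (10xxxxxx ✓), payload 000001.
Byte 3: 0x82 = 10000010 (10xxxxxx ✓), payload 000010.
Concatenate: 0011000001000010 = 0x3042 (16 bits → U+3042).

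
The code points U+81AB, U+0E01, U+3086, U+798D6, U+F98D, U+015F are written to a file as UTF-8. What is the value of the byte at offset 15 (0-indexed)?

0x8D

U+81AB → 3-byte form E8 86 AB at offsets 0–2.
U+0E01 → 3-byte form E0 B8 81 at offsets 3–5.
U+3086 → 3-byte form E3 82 86 at offsets 6–8.
U+798D6 → 4-byte form F1 B9 A3 96 at offsets 9–12.
U+F98D → 3-byte form EF A6 8D at offsets 13–15.
Offset 15 falls in char 5's range; it's byte 3 of EF A6 8D = 0x8D.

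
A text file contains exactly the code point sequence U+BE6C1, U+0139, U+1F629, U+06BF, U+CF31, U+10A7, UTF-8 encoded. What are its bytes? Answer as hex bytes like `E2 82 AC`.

F2 BE 9B 81 C4 B9 F0 9F 98 A9 DA BF EC BC B1 E1 82 A7

U+BE6C1: 4-byte form → F2 BE 9B 81.
U+0139: 2-byte form → C4 B9.
U+1F629: 4-byte form → F0 9F 98 A9.
U+06BF: 2-byte form → DA BF.
U+CF31: 3-byte form → EC BC B1.
U+10A7: 3-byte form → E1 82 A7.
Concatenated (18 bytes): F2 BE 9B 81 C4 B9 F0 9F 98 A9 DA BF EC BC B1 E1 82 A7.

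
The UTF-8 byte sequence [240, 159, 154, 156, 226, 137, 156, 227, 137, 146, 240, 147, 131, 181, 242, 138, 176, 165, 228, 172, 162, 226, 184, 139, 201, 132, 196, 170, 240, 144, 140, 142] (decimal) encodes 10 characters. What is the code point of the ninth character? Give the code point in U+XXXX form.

U+012A

Offset 0: leading byte 0xF0 = 11110000 → 4-byte char #1 = F0 9F 9A 9C.
Offset 4: leading byte 0xE2 = 11100010 → 3-byte char #2 = E2 89 9C.
Offset 7: leading byte 0xE3 = 11100011 → 3-byte char #3 = E3 89 92.
Offset 10: leading byte 0xF0 = 11110000 → 4-byte char #4 = F0 93 83 B5.
Offset 14: leading byte 0xF2 = 11110010 → 4-byte char #5 = F2 8A B0 A5.
Offset 18: leading byte 0xE4 = 11100100 → 3-byte char #6 = E4 AC A2.
Offset 21: leading byte 0xE2 = 11100010 → 3-byte char #7 = E2 B8 8B.
Offset 24: leading byte 0xC9 = 11001001 → 2-byte char #8 = C9 84.
Offset 26: leading byte 0xC4 = 11000100 → 2-byte char #9 = C4 AA.
Leading byte 0xC4 = 11000100 matches 110xxxxx → 2-byte sequence.
Byte 1: 0xC4 = 11000100, payload 00100 (5 bits).
Byte 2: 0xAA = 10101010 (10xxxxxx ✓), payload 101010.
Concatenate: 00100101010 = 0x12A (11 bits → U+012A).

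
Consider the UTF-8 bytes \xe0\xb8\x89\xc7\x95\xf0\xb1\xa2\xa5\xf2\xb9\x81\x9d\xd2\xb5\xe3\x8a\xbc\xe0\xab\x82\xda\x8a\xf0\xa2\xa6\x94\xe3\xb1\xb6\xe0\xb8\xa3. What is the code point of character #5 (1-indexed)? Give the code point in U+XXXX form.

U+04B5

Offset 0: leading byte 0xE0 = 11100000 → 3-byte char #1 = E0 B8 89.
Offset 3: leading byte 0xC7 = 11000111 → 2-byte char #2 = C7 95.
Offset 5: leading byte 0xF0 = 11110000 → 4-byte char #3 = F0 B1 A2 A5.
Offset 9: leading byte 0xF2 = 11110010 → 4-byte char #4 = F2 B9 81 9D.
Offset 13: leading byte 0xD2 = 11010010 → 2-byte char #5 = D2 B5.
Leading byte 0xD2 = 11010010 matches 110xxxxx → 2-byte sequence.
Byte 1: 0xD2 = 11010010, payload 10010 (5 bits).
Byte 2: 0xB5 = 10110101 (10xxxxxx ✓), payload 110101.
Concatenate: 10010110101 = 0x4B5 (11 bits → U+04B5).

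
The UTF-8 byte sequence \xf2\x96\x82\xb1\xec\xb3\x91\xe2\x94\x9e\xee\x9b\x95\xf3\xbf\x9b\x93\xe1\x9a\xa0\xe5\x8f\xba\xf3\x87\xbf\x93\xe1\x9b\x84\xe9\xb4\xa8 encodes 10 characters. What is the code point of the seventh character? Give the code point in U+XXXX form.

U+53FA

Offset 0: leading byte 0xF2 = 11110010 → 4-byte char #1 = F2 96 82 B1.
Offset 4: leading byte 0xEC = 11101100 → 3-byte char #2 = EC B3 91.
Offset 7: leading byte 0xE2 = 11100010 → 3-byte char #3 = E2 94 9E.
Offset 10: leading byte 0xEE = 11101110 → 3-byte char #4 = EE 9B 95.
Offset 13: leading byte 0xF3 = 11110011 → 4-byte char #5 = F3 BF 9B 93.
Offset 17: leading byte 0xE1 = 11100001 → 3-byte char #6 = E1 9A A0.
Offset 20: leading byte 0xE5 = 11100101 → 3-byte char #7 = E5 8F BA.
Leading byte 0xE5 = 11100101 matches 1110xxxx → 3-byte sequence.
Byte 1: 0xE5 = 11100101, payload 0101 (4 bits).
Byte 2: 0x8F = 10001111 (10xxxxxx ✓), payload 001111.
Byte 3: 0xBA = 10111010 (10xxxxxx ✓), payload 111010.
Concatenate: 0101001111111010 = 0x53FA (16 bits → U+53FA).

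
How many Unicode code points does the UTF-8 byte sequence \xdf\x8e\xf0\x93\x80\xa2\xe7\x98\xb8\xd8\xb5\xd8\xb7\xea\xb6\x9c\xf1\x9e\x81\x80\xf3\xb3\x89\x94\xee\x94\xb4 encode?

Byte at offset 0: 0xDF = 11011111 → 2-byte char (#1). Advance 2.
Byte at offset 2: 0xF0 = 11110000 → 4-byte char (#2). Advance 4.
Byte at offset 6: 0xE7 = 11100111 → 3-byte char (#3). Advance 3.
Byte at offset 9: 0xD8 = 11011000 → 2-byte char (#4). Advance 2.
Byte at offset 11: 0xD8 = 11011000 → 2-byte char (#5). Advance 2.
Byte at offset 13: 0xEA = 11101010 → 3-byte char (#6). Advance 3.
Byte at offset 16: 0xF1 = 11110001 → 4-byte char (#7). Advance 4.
Byte at offset 20: 0xF3 = 11110011 → 4-byte char (#8). Advance 4.
Byte at offset 24: 0xEE = 11101110 → 3-byte char (#9). Advance 3.
Reached end at offset 27 after 9 code points.

9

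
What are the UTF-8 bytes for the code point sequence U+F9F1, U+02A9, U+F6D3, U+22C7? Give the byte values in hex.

EF A7 B1 CA A9 EF 9B 93 E2 8B 87

U+F9F1: 3-byte form → EF A7 B1.
U+02A9: 2-byte form → CA A9.
U+F6D3: 3-byte form → EF 9B 93.
U+22C7: 3-byte form → E2 8B 87.
Concatenated (11 bytes): EF A7 B1 CA A9 EF 9B 93 E2 8B 87.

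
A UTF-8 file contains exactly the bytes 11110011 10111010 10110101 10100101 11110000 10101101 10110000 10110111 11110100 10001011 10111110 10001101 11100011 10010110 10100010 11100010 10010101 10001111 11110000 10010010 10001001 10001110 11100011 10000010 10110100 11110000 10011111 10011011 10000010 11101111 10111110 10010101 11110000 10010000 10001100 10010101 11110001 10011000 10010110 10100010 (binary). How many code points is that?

11

Byte at offset 0: 0xF3 = 11110011 → 4-byte char (#1). Advance 4.
Byte at offset 4: 0xF0 = 11110000 → 4-byte char (#2). Advance 4.
Byte at offset 8: 0xF4 = 11110100 → 4-byte char (#3). Advance 4.
Byte at offset 12: 0xE3 = 11100011 → 3-byte char (#4). Advance 3.
Byte at offset 15: 0xE2 = 11100010 → 3-byte char (#5). Advance 3.
Byte at offset 18: 0xF0 = 11110000 → 4-byte char (#6). Advance 4.
Byte at offset 22: 0xE3 = 11100011 → 3-byte char (#7). Advance 3.
Byte at offset 25: 0xF0 = 11110000 → 4-byte char (#8). Advance 4.
Byte at offset 29: 0xEF = 11101111 → 3-byte char (#9). Advance 3.
Byte at offset 32: 0xF0 = 11110000 → 4-byte char (#10). Advance 4.
Byte at offset 36: 0xF1 = 11110001 → 4-byte char (#11). Advance 4.
Reached end at offset 40 after 11 code points.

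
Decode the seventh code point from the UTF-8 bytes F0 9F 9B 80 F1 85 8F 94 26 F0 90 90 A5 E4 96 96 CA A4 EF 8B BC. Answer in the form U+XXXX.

Offset 0: leading byte 0xF0 = 11110000 → 4-byte char #1 = F0 9F 9B 80.
Offset 4: leading byte 0xF1 = 11110001 → 4-byte char #2 = F1 85 8F 94.
Offset 8: leading byte 0x26 = 00100110 → 1-byte char #3 = 26.
Offset 9: leading byte 0xF0 = 11110000 → 4-byte char #4 = F0 90 90 A5.
Offset 13: leading byte 0xE4 = 11100100 → 3-byte char #5 = E4 96 96.
Offset 16: leading byte 0xCA = 11001010 → 2-byte char #6 = CA A4.
Offset 18: leading byte 0xEF = 11101111 → 3-byte char #7 = EF 8B BC.
Leading byte 0xEF = 11101111 matches 1110xxxx → 3-byte sequence.
Byte 1: 0xEF = 11101111, payload 1111 (4 bits).
Byte 2: 0x8B = 10001011 (10xxxxxx ✓), payload 001011.
Byte 3: 0xBC = 10111100 (10xxxxxx ✓), payload 111100.
Concatenate: 1111001011111100 = 0xF2FC (16 bits → U+F2FC).

U+F2FC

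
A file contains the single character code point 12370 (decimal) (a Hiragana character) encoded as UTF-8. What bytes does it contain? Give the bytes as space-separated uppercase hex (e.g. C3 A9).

U+3052 = 0x3052 = 12370 decimal. In range U+0800–U+FFFF → 3-byte form: 1110xxxx 10xxxxxx 10xxxxxx.
Binary (16 bits): 0011000001010010.
Split 4+6+6: 0011 | 000001 | 010010.
Byte 1: 11100011 = 0xE3.
Byte 2: 10000001 = 0x81.
Byte 3: 10010010 = 0x92.

E3 81 92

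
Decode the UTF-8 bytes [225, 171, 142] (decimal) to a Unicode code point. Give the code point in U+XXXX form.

U+1ACE

Leading byte 0xE1 = 11100001 matches 1110xxxx → 3-byte sequence.
Byte 1: 0xE1 = 11100001, payload 0001 (4 bits).
Byte 2: 0xAB = 10101011 (10xxxxxx ✓), payload 101011.
Byte 3: 0x8E = 10001110 (10xxxxxx ✓), payload 001110.
Concatenate: 0001101011001110 = 0x1ACE (16 bits → U+1ACE).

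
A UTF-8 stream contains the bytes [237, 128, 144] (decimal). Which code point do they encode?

U+D010

Leading byte 0xED = 11101101 matches 1110xxxx → 3-byte sequence.
Byte 1: 0xED = 11101101, payload 1101 (4 bits).
Byte 2: 0x80 = 10000000 (10xxxxxx ✓), payload 000000.
Byte 3: 0x90 = 10010000 (10xxxxxx ✓), payload 010000.
Concatenate: 1101000000010000 = 0xD010 (16 bits → U+D010).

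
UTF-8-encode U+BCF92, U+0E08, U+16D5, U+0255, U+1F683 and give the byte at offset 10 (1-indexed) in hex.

1-indexed offset 10 is 0-indexed offset 9.
U+BCF92 → 4-byte form F2 BC BE 92 at offsets 0–3.
U+0E08 → 3-byte form E0 B8 88 at offsets 4–6.
U+16D5 → 3-byte form E1 9B 95 at offsets 7–9.
Offset 9 falls in char 3's range; it's byte 3 of E1 9B 95 = 0x95.

0x95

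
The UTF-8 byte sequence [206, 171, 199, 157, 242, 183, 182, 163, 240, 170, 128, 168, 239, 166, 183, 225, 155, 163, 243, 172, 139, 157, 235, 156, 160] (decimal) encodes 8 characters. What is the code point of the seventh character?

U+EC2DD

Offset 0: leading byte 0xCE = 11001110 → 2-byte char #1 = CE AB.
Offset 2: leading byte 0xC7 = 11000111 → 2-byte char #2 = C7 9D.
Offset 4: leading byte 0xF2 = 11110010 → 4-byte char #3 = F2 B7 B6 A3.
Offset 8: leading byte 0xF0 = 11110000 → 4-byte char #4 = F0 AA 80 A8.
Offset 12: leading byte 0xEF = 11101111 → 3-byte char #5 = EF A6 B7.
Offset 15: leading byte 0xE1 = 11100001 → 3-byte char #6 = E1 9B A3.
Offset 18: leading byte 0xF3 = 11110011 → 4-byte char #7 = F3 AC 8B 9D.
Leading byte 0xF3 = 11110011 matches 11110xxx → 4-byte sequence.
Byte 1: 0xF3 = 11110011, payload 011 (3 bits).
Byte 2: 0xAC = 10101100 (10xxxxxx ✓), payload 101100.
Byte 3: 0x8B = 10001011 (10xxxxxx ✓), payload 001011.
Byte 4: 0x9D = 10011101 (10xxxxxx ✓), payload 011101.
Concatenate: 011101100001011011101 = 0xEC2DD (21 bits → U+EC2DD).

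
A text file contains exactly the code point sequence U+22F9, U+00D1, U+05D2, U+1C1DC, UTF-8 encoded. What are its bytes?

E2 8B B9 C3 91 D7 92 F0 9C 87 9C

U+22F9: 3-byte form → E2 8B B9.
U+00D1: 2-byte form → C3 91.
U+05D2: 2-byte form → D7 92.
U+1C1DC: 4-byte form → F0 9C 87 9C.
Concatenated (11 bytes): E2 8B B9 C3 91 D7 92 F0 9C 87 9C.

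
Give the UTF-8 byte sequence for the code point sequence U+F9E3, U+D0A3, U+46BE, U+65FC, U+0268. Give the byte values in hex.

EF A7 A3 ED 82 A3 E4 9A BE E6 97 BC C9 A8

U+F9E3: 3-byte form → EF A7 A3.
U+D0A3: 3-byte form → ED 82 A3.
U+46BE: 3-byte form → E4 9A BE.
U+65FC: 3-byte form → E6 97 BC.
U+0268: 2-byte form → C9 A8.
Concatenated (14 bytes): EF A7 A3 ED 82 A3 E4 9A BE E6 97 BC C9 A8.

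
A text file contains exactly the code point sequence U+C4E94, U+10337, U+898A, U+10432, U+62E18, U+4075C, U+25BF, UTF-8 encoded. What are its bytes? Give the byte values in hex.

F3 84 BA 94 F0 90 8C B7 E8 A6 8A F0 90 90 B2 F1 A2 B8 98 F1 80 9D 9C E2 96 BF

U+C4E94: 4-byte form → F3 84 BA 94.
U+10337: 4-byte form → F0 90 8C B7.
U+898A: 3-byte form → E8 A6 8A.
U+10432: 4-byte form → F0 90 90 B2.
U+62E18: 4-byte form → F1 A2 B8 98.
U+4075C: 4-byte form → F1 80 9D 9C.
U+25BF: 3-byte form → E2 96 BF.
Concatenated (26 bytes): F3 84 BA 94 F0 90 8C B7 E8 A6 8A F0 90 90 B2 F1 A2 B8 98 F1 80 9D 9C E2 96 BF.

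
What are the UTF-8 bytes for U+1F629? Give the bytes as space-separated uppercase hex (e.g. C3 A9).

U+1F629 = 0x1F629 = 128553 decimal. In range U+10000–U+10FFFF → 4-byte form: 11110xxx 10xxxxxx 10xxxxxx 10xxxxxx.
Binary (21 bits): 000011111011000101001.
Split 3+6+6+6: 000 | 011111 | 011000 | 101001.
Byte 1: 11110000 = 0xF0.
Byte 2: 10011111 = 0x9F.
Byte 3: 10011000 = 0x98.
Byte 4: 10101001 = 0xA9.

F0 9F 98 A9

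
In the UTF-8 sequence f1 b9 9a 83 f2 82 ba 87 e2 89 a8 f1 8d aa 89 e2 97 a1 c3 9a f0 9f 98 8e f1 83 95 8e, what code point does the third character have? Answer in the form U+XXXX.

Offset 0: leading byte 0xF1 = 11110001 → 4-byte char #1 = F1 B9 9A 83.
Offset 4: leading byte 0xF2 = 11110010 → 4-byte char #2 = F2 82 BA 87.
Offset 8: leading byte 0xE2 = 11100010 → 3-byte char #3 = E2 89 A8.
Leading byte 0xE2 = 11100010 matches 1110xxxx → 3-byte sequence.
Byte 1: 0xE2 = 11100010, payload 0010 (4 bits).
Byte 2: 0x89 = 10001001 (10xxxxxx ✓), payload 001001.
Byte 3: 0xA8 = 10101000 (10xxxxxx ✓), payload 101000.
Concatenate: 0010001001101000 = 0x2268 (16 bits → U+2268).

U+2268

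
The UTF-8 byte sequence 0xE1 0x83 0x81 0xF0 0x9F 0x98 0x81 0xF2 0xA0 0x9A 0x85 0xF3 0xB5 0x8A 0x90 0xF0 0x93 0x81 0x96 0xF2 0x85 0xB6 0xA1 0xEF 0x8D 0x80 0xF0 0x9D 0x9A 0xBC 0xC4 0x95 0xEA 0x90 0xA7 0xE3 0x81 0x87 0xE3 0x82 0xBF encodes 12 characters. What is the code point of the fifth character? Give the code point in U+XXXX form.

Offset 0: leading byte 0xE1 = 11100001 → 3-byte char #1 = E1 83 81.
Offset 3: leading byte 0xF0 = 11110000 → 4-byte char #2 = F0 9F 98 81.
Offset 7: leading byte 0xF2 = 11110010 → 4-byte char #3 = F2 A0 9A 85.
Offset 11: leading byte 0xF3 = 11110011 → 4-byte char #4 = F3 B5 8A 90.
Offset 15: leading byte 0xF0 = 11110000 → 4-byte char #5 = F0 93 81 96.
Leading byte 0xF0 = 11110000 matches 11110xxx → 4-byte sequence.
Byte 1: 0xF0 = 11110000, payload 000 (3 bits).
Byte 2: 0x93 = 10010011 (10xxxxxx ✓), payload 010011.
Byte 3: 0x81 = 10000001 (10xxxxxx ✓), payload 000001.
Byte 4: 0x96 = 10010110 (10xxxxxx ✓), payload 010110.
Concatenate: 000010011000001010110 = 0x13056 (21 bits → U+13056).

U+13056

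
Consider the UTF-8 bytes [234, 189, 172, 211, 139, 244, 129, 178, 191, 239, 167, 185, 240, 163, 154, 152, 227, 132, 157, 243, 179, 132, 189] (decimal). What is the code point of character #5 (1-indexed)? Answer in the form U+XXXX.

Offset 0: leading byte 0xEA = 11101010 → 3-byte char #1 = EA BD AC.
Offset 3: leading byte 0xD3 = 11010011 → 2-byte char #2 = D3 8B.
Offset 5: leading byte 0xF4 = 11110100 → 4-byte char #3 = F4 81 B2 BF.
Offset 9: leading byte 0xEF = 11101111 → 3-byte char #4 = EF A7 B9.
Offset 12: leading byte 0xF0 = 11110000 → 4-byte char #5 = F0 A3 9A 98.
Leading byte 0xF0 = 11110000 matches 11110xxx → 4-byte sequence.
Byte 1: 0xF0 = 11110000, payload 000 (3 bits).
Byte 2: 0xA3 = 10100011 (10xxxxxx ✓), payload 100011.
Byte 3: 0x9A = 10011010 (10xxxxxx ✓), payload 011010.
Byte 4: 0x98 = 10011000 (10xxxxxx ✓), payload 011000.
Concatenate: 000100011011010011000 = 0x23698 (21 bits → U+23698).

U+23698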